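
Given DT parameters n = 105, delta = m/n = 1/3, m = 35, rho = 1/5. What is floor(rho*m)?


m = 1/3*105 = 35.
rho = 1/5.
rho*m = 1/5*35 = 7.
k = floor(7) = 7.

7


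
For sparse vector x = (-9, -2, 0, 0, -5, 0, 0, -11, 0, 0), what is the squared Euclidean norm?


Non-zero entries: [(0, -9), (1, -2), (4, -5), (7, -11)]
Squares: [81, 4, 25, 121]
||x||_2^2 = sum = 231.

231


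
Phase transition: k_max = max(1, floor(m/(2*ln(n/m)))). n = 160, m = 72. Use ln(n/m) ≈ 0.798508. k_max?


n/m = 160/72 = 20/9.
ln(n/m) ≈ 0.798508.
2*ln(n/m) ≈ 1.597016.
m/(2*ln(n/m)) ≈ 72/1.597016 ≈ 45.0841.
floor = 45.
k_max = max(1, 45) = 45.

45


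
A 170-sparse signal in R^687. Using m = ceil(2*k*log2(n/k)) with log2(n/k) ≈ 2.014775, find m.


log2(n/k) = log2(687/170) ≈ 2.014775.
2*k*log2(n/k) ≈ 2*170*2.014775 = 685.0235.
m = ceil(685.0235) = 686.

686


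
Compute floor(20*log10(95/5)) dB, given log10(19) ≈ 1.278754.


||x||/||e|| = 95/5 = 19.
log10(19) ≈ 1.278754.
20*log10(||x||/||e||) ≈ 20*1.278754 = 25.57508.
floor(25.57508) = 25.

25


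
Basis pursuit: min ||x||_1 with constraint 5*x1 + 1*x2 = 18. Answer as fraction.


Axis intercepts:
  x1 = 18/5, x2 = 0: L1 = 18/5
  x1 = 0, x2 = 18: L1 = 18
x* = (18/5, 0)
||x*||_1 = 18/5.

18/5


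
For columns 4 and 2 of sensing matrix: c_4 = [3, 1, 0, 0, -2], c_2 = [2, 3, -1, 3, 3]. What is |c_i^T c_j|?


Inner product: 3*2 + 1*3 + 0*-1 + 0*3 + -2*3
Products: [6, 3, 0, 0, -6]
Sum = 3.
|dot| = 3.

3


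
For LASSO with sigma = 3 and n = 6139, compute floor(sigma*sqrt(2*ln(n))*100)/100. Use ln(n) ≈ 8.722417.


ln(6139) ≈ 8.722417.
2*ln(n) ≈ 17.444834.
sqrt(2*ln(n)) ≈ sqrt(17.444834) ≈ 4.176701.
lambda ≈ 3*4.176701 = 12.530103.
floor(lambda*100)/100 = 12.53.

12.53


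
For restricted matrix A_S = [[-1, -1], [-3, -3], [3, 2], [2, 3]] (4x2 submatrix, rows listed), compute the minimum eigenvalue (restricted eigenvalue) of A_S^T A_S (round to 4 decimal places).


A_S^T A_S = [[23, 22], [22, 23]].
trace = 46.
det = 45.
disc = trace^2 - 4*det = 2116 - 4*45 = 1936.
sqrt(1936) = 44.
lam_min = (46 - 44)/2 = 1 = 1.0000.

1.0000


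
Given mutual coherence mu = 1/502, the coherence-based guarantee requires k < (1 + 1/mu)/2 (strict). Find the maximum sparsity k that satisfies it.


1/mu = 502.
1 + 1/mu = 503.
(1 + 1/mu)/2 = 251.5 is not an integer, so k_max = floor(251.5) = 251.

251


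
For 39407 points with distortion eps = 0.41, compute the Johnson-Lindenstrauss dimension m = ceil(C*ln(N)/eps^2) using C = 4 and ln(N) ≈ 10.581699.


ln(39407) ≈ 10.581699.
eps^2 = 0.41^2 = 0.1681.
C*ln(N)/eps^2 ≈ 4*10.581699/0.1681 ≈ 251.7953.
m = ceil(251.7953) = 252.

252


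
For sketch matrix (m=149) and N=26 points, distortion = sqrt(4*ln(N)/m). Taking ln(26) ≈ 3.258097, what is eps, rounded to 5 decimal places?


ln(26) ≈ 3.258097.
4*ln(N)/m ≈ 4*3.258097/149 ≈ 0.08746569.
eps = sqrt(0.08746569) ≈ 0.295746 ≈ 0.29575.

0.29575


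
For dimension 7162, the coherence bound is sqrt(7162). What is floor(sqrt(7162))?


84^2 = 7056 <= 7162 < 7225 = 85^2, so 84 <= sqrt(7162) < 85.
floor(sqrt(7162)) = 84.

84


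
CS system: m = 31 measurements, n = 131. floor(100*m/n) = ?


100*m/n = 100*31/131 ≈ 23.6641.
floor = 23.

23


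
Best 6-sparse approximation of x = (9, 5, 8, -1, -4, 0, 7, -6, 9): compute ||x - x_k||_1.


Sorted |x_i| descending: [9, 9, 8, 7, 6, 5, 4, 1, 0]
Keep top 6: [9, 9, 8, 7, 6, 5]
Tail entries: [4, 1, 0]
L1 error = sum of tail = 5.

5


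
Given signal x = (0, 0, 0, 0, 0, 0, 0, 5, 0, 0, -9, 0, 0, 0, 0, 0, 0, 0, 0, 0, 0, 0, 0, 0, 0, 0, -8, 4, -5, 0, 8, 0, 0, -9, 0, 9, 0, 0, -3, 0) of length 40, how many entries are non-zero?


Non-zero positions: [7, 10, 26, 27, 28, 30, 33, 35, 38].
Sparsity = 9.

9


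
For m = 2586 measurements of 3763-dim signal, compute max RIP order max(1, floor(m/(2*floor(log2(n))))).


floor(log2(3763)) = 11.
2*11 = 22.
m/(2*floor(log2(n))) = 2586/22 ≈ 117.5455.
floor = 117.
k = max(1, 117) = 117.

117


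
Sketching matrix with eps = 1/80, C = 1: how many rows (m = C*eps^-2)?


1/eps = 80.
(1/eps)^2 = 6400.
m = 1*6400 = 6400.

6400


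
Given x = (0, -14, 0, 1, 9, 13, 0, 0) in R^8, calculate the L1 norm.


Non-zero entries: [(1, -14), (3, 1), (4, 9), (5, 13)]
Absolute values: [14, 1, 9, 13]
||x||_1 = sum = 37.

37


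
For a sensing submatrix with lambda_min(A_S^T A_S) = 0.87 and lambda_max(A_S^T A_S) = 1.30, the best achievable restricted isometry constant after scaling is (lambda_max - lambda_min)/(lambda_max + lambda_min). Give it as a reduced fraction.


lambda_max - lambda_min = 1.30 - 0.87 = 0.43.
lambda_max + lambda_min = 1.30 + 0.87 = 2.17.
delta = 0.43/2.17 = 43/217.

43/217


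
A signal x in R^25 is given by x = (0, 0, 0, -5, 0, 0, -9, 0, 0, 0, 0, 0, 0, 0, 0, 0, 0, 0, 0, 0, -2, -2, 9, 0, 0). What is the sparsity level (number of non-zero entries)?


Non-zero positions: [3, 6, 20, 21, 22].
Sparsity = 5.

5


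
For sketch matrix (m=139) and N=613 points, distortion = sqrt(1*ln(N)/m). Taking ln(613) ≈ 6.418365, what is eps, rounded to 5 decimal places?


ln(613) ≈ 6.418365.
1*ln(N)/m ≈ 1*6.418365/139 ≈ 0.04617529.
eps = sqrt(0.04617529) ≈ 0.2148844 ≈ 0.21488.

0.21488


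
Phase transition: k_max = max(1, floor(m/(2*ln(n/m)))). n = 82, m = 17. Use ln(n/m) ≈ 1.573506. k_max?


n/m = 82/17.
ln(n/m) ≈ 1.573506.
2*ln(n/m) ≈ 3.147012.
m/(2*ln(n/m)) ≈ 17/3.147012 ≈ 5.4019.
floor = 5.
k_max = max(1, 5) = 5.

5


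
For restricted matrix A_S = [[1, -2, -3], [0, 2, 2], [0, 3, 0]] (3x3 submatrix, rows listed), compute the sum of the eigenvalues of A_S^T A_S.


Sum of eigenvalues of A_S^T A_S = trace(A_S^T A_S) = sum of squared column norms of A_S.
A_S^T A_S diagonal: [1, 17, 13].
trace = 1 + 17 + 13 = 31.

31


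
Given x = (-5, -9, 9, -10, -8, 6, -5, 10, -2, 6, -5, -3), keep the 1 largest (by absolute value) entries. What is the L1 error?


Sorted |x_i| descending: [10, 10, 9, 9, 8, 6, 6, 5, 5, 5, 3, 2]
Keep top 1: [10]
Tail entries: [10, 9, 9, 8, 6, 6, 5, 5, 5, 3, 2]
L1 error = sum of tail = 68.

68


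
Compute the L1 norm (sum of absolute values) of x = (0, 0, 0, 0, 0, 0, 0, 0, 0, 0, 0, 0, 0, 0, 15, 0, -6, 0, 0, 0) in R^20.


Non-zero entries: [(14, 15), (16, -6)]
Absolute values: [15, 6]
||x||_1 = sum = 21.

21


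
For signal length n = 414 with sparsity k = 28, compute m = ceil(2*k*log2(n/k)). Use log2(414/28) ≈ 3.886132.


log2(n/k) = log2(414/28) ≈ 3.886132.
2*k*log2(n/k) ≈ 2*28*3.886132 = 217.623392.
m = ceil(217.623392) = 218.

218


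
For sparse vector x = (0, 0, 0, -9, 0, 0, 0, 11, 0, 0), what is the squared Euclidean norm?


Non-zero entries: [(3, -9), (7, 11)]
Squares: [81, 121]
||x||_2^2 = sum = 202.

202


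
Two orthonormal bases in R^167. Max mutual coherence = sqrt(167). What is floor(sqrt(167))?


12^2 = 144 <= 167 < 169 = 13^2, so 12 <= sqrt(167) < 13.
floor(sqrt(167)) = 12.

12


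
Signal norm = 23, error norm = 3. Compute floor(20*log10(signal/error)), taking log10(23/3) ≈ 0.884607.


||x||/||e|| = 23/3.
log10(23/3) ≈ 0.884607.
20*log10(||x||/||e||) ≈ 20*0.884607 = 17.69214.
floor(17.69214) = 17.

17


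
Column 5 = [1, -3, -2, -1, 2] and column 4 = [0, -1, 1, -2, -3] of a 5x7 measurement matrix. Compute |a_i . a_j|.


Inner product: 1*0 + -3*-1 + -2*1 + -1*-2 + 2*-3
Products: [0, 3, -2, 2, -6]
Sum = -3.
|dot| = 3.

3


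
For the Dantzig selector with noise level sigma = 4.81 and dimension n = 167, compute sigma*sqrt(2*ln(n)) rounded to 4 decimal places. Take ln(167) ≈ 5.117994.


ln(167) ≈ 5.117994.
2*ln(n) ≈ 10.235988.
sqrt(2*ln(n)) ≈ sqrt(10.235988) ≈ 3.199373.
threshold ≈ 4.81*3.199373 = 15.38898413 ≈ 15.3890.

15.3890


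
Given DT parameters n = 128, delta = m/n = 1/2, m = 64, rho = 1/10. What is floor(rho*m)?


m = 1/2*128 = 64.
rho = 1/10.
rho*m = 1/10*64 = 6.4.
k = floor(6.4) = 6.

6


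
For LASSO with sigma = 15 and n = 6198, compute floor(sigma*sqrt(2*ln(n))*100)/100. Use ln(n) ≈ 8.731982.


ln(6198) ≈ 8.731982.
2*ln(n) ≈ 17.463964.
sqrt(2*ln(n)) ≈ sqrt(17.463964) ≈ 4.178991.
lambda ≈ 15*4.178991 = 62.684865.
floor(lambda*100)/100 = 62.68.

62.68


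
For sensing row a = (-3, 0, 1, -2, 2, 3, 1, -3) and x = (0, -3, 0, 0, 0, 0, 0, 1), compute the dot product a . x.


Non-zero terms: ['0*-3', '-3*1']
Products: [0, -3]
y = sum = -3.

-3


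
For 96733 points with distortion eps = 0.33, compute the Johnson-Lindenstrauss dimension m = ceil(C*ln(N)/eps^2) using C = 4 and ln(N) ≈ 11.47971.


ln(96733) ≈ 11.47971.
eps^2 = 0.33^2 = 0.1089.
C*ln(N)/eps^2 ≈ 4*11.47971/0.1089 ≈ 421.6606.
m = ceil(421.6606) = 422.

422


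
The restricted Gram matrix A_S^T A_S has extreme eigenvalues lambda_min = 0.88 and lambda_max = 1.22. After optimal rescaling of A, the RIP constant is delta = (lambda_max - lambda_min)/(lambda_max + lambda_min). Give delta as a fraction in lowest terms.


lambda_max - lambda_min = 1.22 - 0.88 = 0.34.
lambda_max + lambda_min = 1.22 + 0.88 = 2.10.
delta = 0.34/2.10 = 34/210 = 17/105.

17/105


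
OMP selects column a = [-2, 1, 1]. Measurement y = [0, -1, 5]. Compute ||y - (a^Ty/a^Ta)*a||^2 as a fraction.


a^T a = 6.
a^T y = 4.
coeff = 4/6 = 2/3.
||r||^2 = 70/3.

70/3


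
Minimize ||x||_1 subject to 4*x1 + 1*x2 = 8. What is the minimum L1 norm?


Axis intercepts:
  x1 = 2, x2 = 0: L1 = 2
  x1 = 0, x2 = 8: L1 = 8
x* = (2, 0)
||x*||_1 = 2.

2


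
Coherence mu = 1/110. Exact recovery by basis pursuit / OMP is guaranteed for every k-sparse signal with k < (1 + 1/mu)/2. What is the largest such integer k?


1/mu = 110.
1 + 1/mu = 111.
(1 + 1/mu)/2 = 55.5 is not an integer, so k_max = floor(55.5) = 55.

55


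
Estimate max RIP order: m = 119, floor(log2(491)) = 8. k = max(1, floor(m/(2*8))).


floor(log2(491)) = 8.
2*8 = 16.
m/(2*floor(log2(n))) = 119/16 ≈ 7.4375.
floor = 7.
k = max(1, 7) = 7.

7


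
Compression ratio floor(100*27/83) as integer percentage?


100*m/n = 100*27/83 ≈ 32.5301.
floor = 32.

32


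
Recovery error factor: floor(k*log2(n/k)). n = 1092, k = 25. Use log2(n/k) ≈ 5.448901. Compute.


log2(n/k) = log2(1092/25) ≈ 5.448901.
k*log2(n/k) ≈ 25*5.448901 = 136.222525.
floor(136.222525) = 136.

136


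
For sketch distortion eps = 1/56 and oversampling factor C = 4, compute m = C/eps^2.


1/eps = 56.
(1/eps)^2 = 3136.
m = 4*3136 = 12544.

12544


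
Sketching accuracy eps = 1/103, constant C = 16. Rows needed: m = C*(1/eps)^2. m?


1/eps = 103.
(1/eps)^2 = 10609.
m = 16*10609 = 169744.

169744


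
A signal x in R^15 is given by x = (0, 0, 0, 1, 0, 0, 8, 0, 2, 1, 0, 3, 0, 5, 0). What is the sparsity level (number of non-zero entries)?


Non-zero positions: [3, 6, 8, 9, 11, 13].
Sparsity = 6.

6


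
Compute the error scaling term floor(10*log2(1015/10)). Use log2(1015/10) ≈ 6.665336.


log2(n/k) = log2(1015/10) ≈ 6.665336.
k*log2(n/k) ≈ 10*6.665336 = 66.65336.
floor(66.65336) = 66.

66


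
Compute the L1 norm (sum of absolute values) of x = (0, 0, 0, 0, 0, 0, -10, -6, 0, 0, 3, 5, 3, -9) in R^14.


Non-zero entries: [(6, -10), (7, -6), (10, 3), (11, 5), (12, 3), (13, -9)]
Absolute values: [10, 6, 3, 5, 3, 9]
||x||_1 = sum = 36.

36


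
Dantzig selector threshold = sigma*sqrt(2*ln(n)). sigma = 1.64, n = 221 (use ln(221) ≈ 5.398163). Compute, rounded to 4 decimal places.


ln(221) ≈ 5.398163.
2*ln(n) ≈ 10.796326.
sqrt(2*ln(n)) ≈ sqrt(10.796326) ≈ 3.285776.
threshold ≈ 1.64*3.285776 = 5.38867264 ≈ 5.3887.

5.3887


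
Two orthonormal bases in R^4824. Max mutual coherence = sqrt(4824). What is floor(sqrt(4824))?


69^2 = 4761 <= 4824 < 4900 = 70^2, so 69 <= sqrt(4824) < 70.
floor(sqrt(4824)) = 69.

69


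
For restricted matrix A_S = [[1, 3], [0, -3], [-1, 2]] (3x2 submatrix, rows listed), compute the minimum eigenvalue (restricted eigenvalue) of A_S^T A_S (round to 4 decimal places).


A_S^T A_S = [[2, 1], [1, 22]].
trace = 24.
det = 43.
disc = trace^2 - 4*det = 576 - 4*43 = 404.
sqrt(404) ≈ 20.099751.
lam_min = (24 - sqrt(404))/2 ≈ (24 - 20.099751)/2 = 1.9501245 ≈ 1.9501.

1.9501


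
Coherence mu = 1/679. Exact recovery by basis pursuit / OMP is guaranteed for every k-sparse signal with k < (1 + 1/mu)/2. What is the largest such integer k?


1/mu = 679.
1 + 1/mu = 680.
(1 + 1/mu)/2 = 340 is an integer and the inequality is strict, so k_max = 340 - 1 = 339.

339


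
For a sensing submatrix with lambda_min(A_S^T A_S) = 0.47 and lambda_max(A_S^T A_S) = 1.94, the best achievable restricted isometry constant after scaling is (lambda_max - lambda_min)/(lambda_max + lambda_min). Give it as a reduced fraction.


lambda_max - lambda_min = 1.94 - 0.47 = 1.47.
lambda_max + lambda_min = 1.94 + 0.47 = 2.41.
delta = 1.47/2.41 = 147/241.

147/241


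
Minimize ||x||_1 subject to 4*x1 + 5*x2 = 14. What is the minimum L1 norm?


Axis intercepts:
  x1 = 7/2, x2 = 0: L1 = 7/2
  x1 = 0, x2 = 14/5: L1 = 14/5
x* = (0, 14/5)
||x*||_1 = 14/5.

14/5


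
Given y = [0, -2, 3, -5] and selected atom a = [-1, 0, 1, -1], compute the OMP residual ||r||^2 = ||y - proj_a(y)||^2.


a^T a = 3.
a^T y = 8.
coeff = 8/3 = 8/3.
||r||^2 = 50/3.

50/3


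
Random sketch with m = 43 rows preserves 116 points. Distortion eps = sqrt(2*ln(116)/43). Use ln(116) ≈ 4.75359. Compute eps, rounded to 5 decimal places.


ln(116) ≈ 4.75359.
2*ln(N)/m ≈ 2*4.75359/43 ≈ 0.22109721.
eps = sqrt(0.22109721) ≈ 0.4702098 ≈ 0.47021.

0.47021


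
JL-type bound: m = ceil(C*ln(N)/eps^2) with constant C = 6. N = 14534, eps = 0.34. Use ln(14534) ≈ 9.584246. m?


ln(14534) ≈ 9.584246.
eps^2 = 0.34^2 = 0.1156.
C*ln(N)/eps^2 ≈ 6*9.584246/0.1156 ≈ 497.4522.
m = ceil(497.4522) = 498.

498


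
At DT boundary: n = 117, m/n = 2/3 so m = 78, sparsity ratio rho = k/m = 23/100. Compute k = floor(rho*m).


m = 2/3*117 = 78.
rho = 23/100.
rho*m = 23/100*78 = 17.94.
k = floor(17.94) = 17.

17


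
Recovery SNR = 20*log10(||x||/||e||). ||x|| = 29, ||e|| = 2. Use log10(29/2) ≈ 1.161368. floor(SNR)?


||x||/||e|| = 29/2.
log10(29/2) ≈ 1.161368.
20*log10(||x||/||e||) ≈ 20*1.161368 = 23.22736.
floor(23.22736) = 23.

23


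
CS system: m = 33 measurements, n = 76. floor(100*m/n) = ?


100*m/n = 100*33/76 ≈ 43.4211.
floor = 43.

43


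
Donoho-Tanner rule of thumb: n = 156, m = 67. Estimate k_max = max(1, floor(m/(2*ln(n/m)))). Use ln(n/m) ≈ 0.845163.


n/m = 156/67.
ln(n/m) ≈ 0.845163.
2*ln(n/m) ≈ 1.690326.
m/(2*ln(n/m)) ≈ 67/1.690326 ≈ 39.6373.
floor = 39.
k_max = max(1, 39) = 39.

39


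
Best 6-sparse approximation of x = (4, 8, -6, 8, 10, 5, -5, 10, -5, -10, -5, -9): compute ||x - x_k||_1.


Sorted |x_i| descending: [10, 10, 10, 9, 8, 8, 6, 5, 5, 5, 5, 4]
Keep top 6: [10, 10, 10, 9, 8, 8]
Tail entries: [6, 5, 5, 5, 5, 4]
L1 error = sum of tail = 30.

30


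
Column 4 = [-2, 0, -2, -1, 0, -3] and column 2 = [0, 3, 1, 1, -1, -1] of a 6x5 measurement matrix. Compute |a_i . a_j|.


Inner product: -2*0 + 0*3 + -2*1 + -1*1 + 0*-1 + -3*-1
Products: [0, 0, -2, -1, 0, 3]
Sum = 0.
|dot| = 0.

0


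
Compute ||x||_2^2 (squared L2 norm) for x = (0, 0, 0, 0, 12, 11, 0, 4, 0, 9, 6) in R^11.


Non-zero entries: [(4, 12), (5, 11), (7, 4), (9, 9), (10, 6)]
Squares: [144, 121, 16, 81, 36]
||x||_2^2 = sum = 398.

398


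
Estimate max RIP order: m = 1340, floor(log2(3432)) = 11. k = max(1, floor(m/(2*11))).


floor(log2(3432)) = 11.
2*11 = 22.
m/(2*floor(log2(n))) = 1340/22 ≈ 60.9091.
floor = 60.
k = max(1, 60) = 60.

60


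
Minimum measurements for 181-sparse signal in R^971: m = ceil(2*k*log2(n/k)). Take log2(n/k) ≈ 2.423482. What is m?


log2(n/k) = log2(971/181) ≈ 2.423482.
2*k*log2(n/k) ≈ 2*181*2.423482 = 877.300484.
m = ceil(877.300484) = 878.

878


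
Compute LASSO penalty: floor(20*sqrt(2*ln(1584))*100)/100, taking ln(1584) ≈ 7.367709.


ln(1584) ≈ 7.367709.
2*ln(n) ≈ 14.735418.
sqrt(2*ln(n)) ≈ sqrt(14.735418) ≈ 3.838674.
lambda ≈ 20*3.838674 = 76.77348.
floor(lambda*100)/100 = 76.77.

76.77


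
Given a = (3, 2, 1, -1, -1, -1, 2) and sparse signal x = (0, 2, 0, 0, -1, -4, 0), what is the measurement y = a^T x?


Non-zero terms: ['2*2', '-1*-1', '-1*-4']
Products: [4, 1, 4]
y = sum = 9.

9


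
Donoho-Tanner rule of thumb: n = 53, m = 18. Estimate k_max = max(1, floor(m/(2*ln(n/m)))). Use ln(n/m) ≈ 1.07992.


n/m = 53/18.
ln(n/m) ≈ 1.07992.
2*ln(n/m) ≈ 2.15984.
m/(2*ln(n/m)) ≈ 18/2.15984 ≈ 8.334.
floor = 8.
k_max = max(1, 8) = 8.

8


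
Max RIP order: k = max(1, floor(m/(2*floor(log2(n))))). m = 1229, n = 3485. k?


floor(log2(3485)) = 11.
2*11 = 22.
m/(2*floor(log2(n))) = 1229/22 ≈ 55.8636.
floor = 55.
k = max(1, 55) = 55.

55


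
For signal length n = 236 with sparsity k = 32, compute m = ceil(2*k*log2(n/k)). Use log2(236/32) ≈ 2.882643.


log2(n/k) = log2(236/32) ≈ 2.882643.
2*k*log2(n/k) ≈ 2*32*2.882643 = 184.489152.
m = ceil(184.489152) = 185.

185


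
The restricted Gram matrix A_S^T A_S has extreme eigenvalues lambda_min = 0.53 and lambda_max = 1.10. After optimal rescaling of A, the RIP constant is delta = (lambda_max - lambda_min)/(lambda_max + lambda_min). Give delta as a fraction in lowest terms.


lambda_max - lambda_min = 1.10 - 0.53 = 0.57.
lambda_max + lambda_min = 1.10 + 0.53 = 1.63.
delta = 0.57/1.63 = 57/163.

57/163


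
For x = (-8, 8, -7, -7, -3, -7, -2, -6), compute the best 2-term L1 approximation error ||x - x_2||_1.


Sorted |x_i| descending: [8, 8, 7, 7, 7, 6, 3, 2]
Keep top 2: [8, 8]
Tail entries: [7, 7, 7, 6, 3, 2]
L1 error = sum of tail = 32.

32


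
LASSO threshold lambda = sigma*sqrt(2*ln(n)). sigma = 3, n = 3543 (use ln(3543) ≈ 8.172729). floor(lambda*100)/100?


ln(3543) ≈ 8.172729.
2*ln(n) ≈ 16.345458.
sqrt(2*ln(n)) ≈ sqrt(16.345458) ≈ 4.042952.
lambda ≈ 3*4.042952 = 12.128856.
floor(lambda*100)/100 = 12.12.

12.12


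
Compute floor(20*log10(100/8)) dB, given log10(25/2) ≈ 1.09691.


||x||/||e|| = 100/8 = 25/2.
log10(25/2) ≈ 1.09691.
20*log10(||x||/||e||) ≈ 20*1.09691 = 21.9382.
floor(21.9382) = 21.

21


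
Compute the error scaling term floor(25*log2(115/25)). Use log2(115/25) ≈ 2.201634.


log2(n/k) = log2(115/25) ≈ 2.201634.
k*log2(n/k) ≈ 25*2.201634 = 55.04085.
floor(55.04085) = 55.

55


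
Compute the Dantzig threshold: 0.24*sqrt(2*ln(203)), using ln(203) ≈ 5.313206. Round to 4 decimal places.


ln(203) ≈ 5.313206.
2*ln(n) ≈ 10.626412.
sqrt(2*ln(n)) ≈ sqrt(10.626412) ≈ 3.259818.
threshold ≈ 0.24*3.259818 = 0.78235632 ≈ 0.7824.

0.7824


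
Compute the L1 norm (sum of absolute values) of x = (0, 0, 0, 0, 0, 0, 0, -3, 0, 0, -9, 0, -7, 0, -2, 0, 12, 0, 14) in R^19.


Non-zero entries: [(7, -3), (10, -9), (12, -7), (14, -2), (16, 12), (18, 14)]
Absolute values: [3, 9, 7, 2, 12, 14]
||x||_1 = sum = 47.

47


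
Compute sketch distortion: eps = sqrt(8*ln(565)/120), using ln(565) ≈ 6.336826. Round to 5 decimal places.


ln(565) ≈ 6.336826.
8*ln(N)/m ≈ 8*6.336826/120 ≈ 0.42245507.
eps = sqrt(0.42245507) ≈ 0.6499654 ≈ 0.64997.

0.64997


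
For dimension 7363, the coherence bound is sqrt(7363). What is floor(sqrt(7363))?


85^2 = 7225 <= 7363 < 7396 = 86^2, so 85 <= sqrt(7363) < 86.
floor(sqrt(7363)) = 85.

85


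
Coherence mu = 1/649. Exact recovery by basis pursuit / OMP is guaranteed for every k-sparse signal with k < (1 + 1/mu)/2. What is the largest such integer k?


1/mu = 649.
1 + 1/mu = 650.
(1 + 1/mu)/2 = 325 is an integer and the inequality is strict, so k_max = 325 - 1 = 324.

324


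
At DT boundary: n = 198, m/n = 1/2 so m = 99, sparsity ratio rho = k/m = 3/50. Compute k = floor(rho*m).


m = 1/2*198 = 99.
rho = 3/50.
rho*m = 3/50*99 = 5.94.
k = floor(5.94) = 5.

5


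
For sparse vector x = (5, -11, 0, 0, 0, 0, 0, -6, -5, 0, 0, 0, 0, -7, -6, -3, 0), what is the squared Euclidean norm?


Non-zero entries: [(0, 5), (1, -11), (7, -6), (8, -5), (13, -7), (14, -6), (15, -3)]
Squares: [25, 121, 36, 25, 49, 36, 9]
||x||_2^2 = sum = 301.

301


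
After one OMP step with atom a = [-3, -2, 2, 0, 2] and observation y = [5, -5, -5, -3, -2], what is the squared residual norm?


a^T a = 21.
a^T y = -19.
coeff = -19/21 = -19/21.
||r||^2 = 1487/21.

1487/21


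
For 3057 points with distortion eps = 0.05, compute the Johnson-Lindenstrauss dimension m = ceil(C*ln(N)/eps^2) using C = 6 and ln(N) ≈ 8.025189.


ln(3057) ≈ 8.025189.
eps^2 = 0.05^2 = 0.0025.
C*ln(N)/eps^2 ≈ 6*8.025189/0.0025 ≈ 19260.4536.
m = ceil(19260.4536) = 19261.

19261


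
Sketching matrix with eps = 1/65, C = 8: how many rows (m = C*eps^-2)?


1/eps = 65.
(1/eps)^2 = 4225.
m = 8*4225 = 33800.

33800


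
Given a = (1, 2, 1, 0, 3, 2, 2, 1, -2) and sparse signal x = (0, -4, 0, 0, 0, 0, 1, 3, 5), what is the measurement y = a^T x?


Non-zero terms: ['2*-4', '2*1', '1*3', '-2*5']
Products: [-8, 2, 3, -10]
y = sum = -13.

-13


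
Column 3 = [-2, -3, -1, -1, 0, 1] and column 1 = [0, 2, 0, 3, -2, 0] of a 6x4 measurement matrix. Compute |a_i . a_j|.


Inner product: -2*0 + -3*2 + -1*0 + -1*3 + 0*-2 + 1*0
Products: [0, -6, 0, -3, 0, 0]
Sum = -9.
|dot| = 9.

9


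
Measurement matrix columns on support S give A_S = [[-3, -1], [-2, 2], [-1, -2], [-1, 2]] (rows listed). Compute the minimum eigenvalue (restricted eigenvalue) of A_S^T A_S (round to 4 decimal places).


A_S^T A_S = [[15, -1], [-1, 13]].
trace = 28.
det = 194.
disc = trace^2 - 4*det = 784 - 4*194 = 8.
sqrt(8) ≈ 2.828427.
lam_min = (28 - sqrt(8))/2 ≈ (28 - 2.828427)/2 = 12.5857865 ≈ 12.5858.

12.5858


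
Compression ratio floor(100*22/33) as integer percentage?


100*m/n = 100*22/33 ≈ 66.6667.
floor = 66.

66


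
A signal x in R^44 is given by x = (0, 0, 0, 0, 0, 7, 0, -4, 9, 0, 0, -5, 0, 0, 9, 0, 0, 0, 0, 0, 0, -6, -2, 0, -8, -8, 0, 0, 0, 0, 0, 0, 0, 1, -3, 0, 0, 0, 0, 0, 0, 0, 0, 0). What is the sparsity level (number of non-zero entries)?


Non-zero positions: [5, 7, 8, 11, 14, 21, 22, 24, 25, 33, 34].
Sparsity = 11.

11


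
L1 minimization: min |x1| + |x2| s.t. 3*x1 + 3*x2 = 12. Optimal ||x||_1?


Axis intercepts:
  x1 = 4, x2 = 0: L1 = 4
  x1 = 0, x2 = 4: L1 = 4
x* = (4, 0)
||x*||_1 = 4.

4


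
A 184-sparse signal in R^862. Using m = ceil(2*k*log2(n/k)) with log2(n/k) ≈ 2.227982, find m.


log2(n/k) = log2(862/184) ≈ 2.227982.
2*k*log2(n/k) ≈ 2*184*2.227982 = 819.897376.
m = ceil(819.897376) = 820.

820


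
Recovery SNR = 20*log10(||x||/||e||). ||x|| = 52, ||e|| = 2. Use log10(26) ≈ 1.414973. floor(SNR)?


||x||/||e|| = 52/2 = 26.
log10(26) ≈ 1.414973.
20*log10(||x||/||e||) ≈ 20*1.414973 = 28.29946.
floor(28.29946) = 28.

28


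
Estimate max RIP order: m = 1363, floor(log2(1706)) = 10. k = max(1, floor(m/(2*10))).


floor(log2(1706)) = 10.
2*10 = 20.
m/(2*floor(log2(n))) = 1363/20 ≈ 68.15.
floor = 68.
k = max(1, 68) = 68.

68


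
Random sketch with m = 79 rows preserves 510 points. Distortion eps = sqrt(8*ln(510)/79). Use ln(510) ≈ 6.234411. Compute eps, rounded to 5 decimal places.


ln(510) ≈ 6.234411.
8*ln(N)/m ≈ 8*6.234411/79 ≈ 0.63133276.
eps = sqrt(0.63133276) ≈ 0.7945645 ≈ 0.79456.

0.79456


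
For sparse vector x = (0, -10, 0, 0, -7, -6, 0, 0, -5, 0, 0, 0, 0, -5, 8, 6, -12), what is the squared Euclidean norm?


Non-zero entries: [(1, -10), (4, -7), (5, -6), (8, -5), (13, -5), (14, 8), (15, 6), (16, -12)]
Squares: [100, 49, 36, 25, 25, 64, 36, 144]
||x||_2^2 = sum = 479.

479


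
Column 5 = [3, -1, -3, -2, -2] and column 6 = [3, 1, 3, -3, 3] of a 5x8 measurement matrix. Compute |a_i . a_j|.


Inner product: 3*3 + -1*1 + -3*3 + -2*-3 + -2*3
Products: [9, -1, -9, 6, -6]
Sum = -1.
|dot| = 1.

1


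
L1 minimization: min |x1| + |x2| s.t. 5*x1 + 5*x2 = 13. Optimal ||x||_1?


Axis intercepts:
  x1 = 13/5, x2 = 0: L1 = 13/5
  x1 = 0, x2 = 13/5: L1 = 13/5
x* = (13/5, 0)
||x*||_1 = 13/5.

13/5


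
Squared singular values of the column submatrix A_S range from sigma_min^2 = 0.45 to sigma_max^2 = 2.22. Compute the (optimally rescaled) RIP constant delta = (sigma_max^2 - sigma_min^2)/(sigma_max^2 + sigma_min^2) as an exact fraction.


lambda_max - lambda_min = 2.22 - 0.45 = 1.77.
lambda_max + lambda_min = 2.22 + 0.45 = 2.67.
delta = 1.77/2.67 = 177/267 = 59/89.

59/89


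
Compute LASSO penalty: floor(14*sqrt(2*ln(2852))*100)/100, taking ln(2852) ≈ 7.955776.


ln(2852) ≈ 7.955776.
2*ln(n) ≈ 15.911552.
sqrt(2*ln(n)) ≈ sqrt(15.911552) ≈ 3.988929.
lambda ≈ 14*3.988929 = 55.845006.
floor(lambda*100)/100 = 55.84.

55.84


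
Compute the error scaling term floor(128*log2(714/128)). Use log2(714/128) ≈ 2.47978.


log2(n/k) = log2(714/128) ≈ 2.47978.
k*log2(n/k) ≈ 128*2.47978 = 317.41184.
floor(317.41184) = 317.

317


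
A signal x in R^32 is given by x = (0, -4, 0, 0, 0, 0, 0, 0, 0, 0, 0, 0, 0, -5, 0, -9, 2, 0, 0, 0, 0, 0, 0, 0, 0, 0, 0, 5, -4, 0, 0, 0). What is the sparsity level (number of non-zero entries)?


Non-zero positions: [1, 13, 15, 16, 27, 28].
Sparsity = 6.

6


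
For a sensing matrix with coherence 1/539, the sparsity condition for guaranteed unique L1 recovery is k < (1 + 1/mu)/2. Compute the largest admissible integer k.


1/mu = 539.
1 + 1/mu = 540.
(1 + 1/mu)/2 = 270 is an integer and the inequality is strict, so k_max = 270 - 1 = 269.

269


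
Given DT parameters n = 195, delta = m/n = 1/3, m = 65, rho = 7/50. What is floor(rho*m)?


m = 1/3*195 = 65.
rho = 7/50.
rho*m = 7/50*65 = 9.1.
k = floor(9.1) = 9.

9


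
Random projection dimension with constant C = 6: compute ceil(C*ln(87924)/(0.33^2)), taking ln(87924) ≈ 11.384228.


ln(87924) ≈ 11.384228.
eps^2 = 0.33^2 = 0.1089.
C*ln(N)/eps^2 ≈ 6*11.384228/0.1089 ≈ 627.2302.
m = ceil(627.2302) = 628.

628


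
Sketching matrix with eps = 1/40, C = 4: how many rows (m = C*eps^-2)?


1/eps = 40.
(1/eps)^2 = 1600.
m = 4*1600 = 6400.

6400


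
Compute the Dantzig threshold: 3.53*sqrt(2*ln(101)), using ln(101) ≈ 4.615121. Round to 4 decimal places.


ln(101) ≈ 4.615121.
2*ln(n) ≈ 9.230242.
sqrt(2*ln(n)) ≈ sqrt(9.230242) ≈ 3.038131.
threshold ≈ 3.53*3.038131 = 10.72460243 ≈ 10.7246.

10.7246


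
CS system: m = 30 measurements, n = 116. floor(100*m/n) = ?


100*m/n = 100*30/116 ≈ 25.8621.
floor = 25.

25


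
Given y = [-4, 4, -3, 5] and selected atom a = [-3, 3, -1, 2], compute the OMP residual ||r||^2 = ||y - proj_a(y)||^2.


a^T a = 23.
a^T y = 37.
coeff = 37/23 = 37/23.
||r||^2 = 149/23.

149/23


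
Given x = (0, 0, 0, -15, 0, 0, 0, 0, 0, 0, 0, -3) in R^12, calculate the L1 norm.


Non-zero entries: [(3, -15), (11, -3)]
Absolute values: [15, 3]
||x||_1 = sum = 18.

18


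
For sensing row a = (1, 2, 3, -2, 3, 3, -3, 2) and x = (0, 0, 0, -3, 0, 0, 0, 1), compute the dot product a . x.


Non-zero terms: ['-2*-3', '2*1']
Products: [6, 2]
y = sum = 8.

8


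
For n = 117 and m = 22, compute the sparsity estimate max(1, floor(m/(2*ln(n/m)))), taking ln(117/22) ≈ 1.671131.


n/m = 117/22.
ln(n/m) ≈ 1.671131.
2*ln(n/m) ≈ 3.342262.
m/(2*ln(n/m)) ≈ 22/3.342262 ≈ 6.5824.
floor = 6.
k_max = max(1, 6) = 6.

6


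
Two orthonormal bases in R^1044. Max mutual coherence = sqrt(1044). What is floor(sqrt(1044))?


32^2 = 1024 <= 1044 < 1089 = 33^2, so 32 <= sqrt(1044) < 33.
floor(sqrt(1044)) = 32.

32


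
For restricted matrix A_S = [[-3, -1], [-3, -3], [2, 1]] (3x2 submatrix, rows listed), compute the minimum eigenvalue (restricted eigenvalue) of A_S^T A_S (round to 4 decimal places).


A_S^T A_S = [[22, 14], [14, 11]].
trace = 33.
det = 46.
disc = trace^2 - 4*det = 1089 - 4*46 = 905.
sqrt(905) ≈ 30.083218.
lam_min = (33 - sqrt(905))/2 ≈ (33 - 30.083218)/2 = 1.458391 ≈ 1.4584.

1.4584


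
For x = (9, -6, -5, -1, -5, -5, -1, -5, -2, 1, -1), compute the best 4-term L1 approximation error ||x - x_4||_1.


Sorted |x_i| descending: [9, 6, 5, 5, 5, 5, 2, 1, 1, 1, 1]
Keep top 4: [9, 6, 5, 5]
Tail entries: [5, 5, 2, 1, 1, 1, 1]
L1 error = sum of tail = 16.

16


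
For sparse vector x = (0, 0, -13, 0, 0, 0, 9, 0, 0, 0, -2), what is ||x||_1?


Non-zero entries: [(2, -13), (6, 9), (10, -2)]
Absolute values: [13, 9, 2]
||x||_1 = sum = 24.

24


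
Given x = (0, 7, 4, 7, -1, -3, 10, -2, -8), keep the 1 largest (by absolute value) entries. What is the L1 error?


Sorted |x_i| descending: [10, 8, 7, 7, 4, 3, 2, 1, 0]
Keep top 1: [10]
Tail entries: [8, 7, 7, 4, 3, 2, 1, 0]
L1 error = sum of tail = 32.

32


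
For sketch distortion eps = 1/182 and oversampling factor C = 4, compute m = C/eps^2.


1/eps = 182.
(1/eps)^2 = 33124.
m = 4*33124 = 132496.

132496


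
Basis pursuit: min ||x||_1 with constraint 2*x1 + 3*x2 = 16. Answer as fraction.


Axis intercepts:
  x1 = 8, x2 = 0: L1 = 8
  x1 = 0, x2 = 16/3: L1 = 16/3
x* = (0, 16/3)
||x*||_1 = 16/3.

16/3


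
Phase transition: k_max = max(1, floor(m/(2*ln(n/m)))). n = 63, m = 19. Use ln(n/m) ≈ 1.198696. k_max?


n/m = 63/19.
ln(n/m) ≈ 1.198696.
2*ln(n/m) ≈ 2.397392.
m/(2*ln(n/m)) ≈ 19/2.397392 ≈ 7.9253.
floor = 7.
k_max = max(1, 7) = 7.

7


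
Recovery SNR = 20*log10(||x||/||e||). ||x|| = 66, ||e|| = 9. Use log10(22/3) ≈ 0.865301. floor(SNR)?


||x||/||e|| = 66/9 = 22/3.
log10(22/3) ≈ 0.865301.
20*log10(||x||/||e||) ≈ 20*0.865301 = 17.30602.
floor(17.30602) = 17.

17


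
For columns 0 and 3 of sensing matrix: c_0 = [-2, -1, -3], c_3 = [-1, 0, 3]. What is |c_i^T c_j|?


Inner product: -2*-1 + -1*0 + -3*3
Products: [2, 0, -9]
Sum = -7.
|dot| = 7.

7


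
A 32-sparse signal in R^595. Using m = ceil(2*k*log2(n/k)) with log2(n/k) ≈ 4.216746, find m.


log2(n/k) = log2(595/32) ≈ 4.216746.
2*k*log2(n/k) ≈ 2*32*4.216746 = 269.871744.
m = ceil(269.871744) = 270.

270


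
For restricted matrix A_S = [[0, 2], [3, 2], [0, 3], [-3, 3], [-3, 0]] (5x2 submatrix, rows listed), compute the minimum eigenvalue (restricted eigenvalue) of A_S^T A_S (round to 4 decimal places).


A_S^T A_S = [[27, -3], [-3, 26]].
trace = 53.
det = 693.
disc = trace^2 - 4*det = 2809 - 4*693 = 37.
sqrt(37) ≈ 6.082763.
lam_min = (53 - sqrt(37))/2 ≈ (53 - 6.082763)/2 = 23.4586185 ≈ 23.4586.

23.4586


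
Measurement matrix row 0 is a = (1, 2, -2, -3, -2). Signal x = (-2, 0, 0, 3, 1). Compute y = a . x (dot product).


Non-zero terms: ['1*-2', '-3*3', '-2*1']
Products: [-2, -9, -2]
y = sum = -13.

-13


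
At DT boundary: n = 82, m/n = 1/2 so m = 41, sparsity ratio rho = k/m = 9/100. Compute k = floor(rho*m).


m = 1/2*82 = 41.
rho = 9/100.
rho*m = 9/100*41 = 3.69.
k = floor(3.69) = 3.

3


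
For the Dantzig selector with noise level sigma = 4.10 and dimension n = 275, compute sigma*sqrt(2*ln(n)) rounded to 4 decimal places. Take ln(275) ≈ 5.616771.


ln(275) ≈ 5.616771.
2*ln(n) ≈ 11.233542.
sqrt(2*ln(n)) ≈ sqrt(11.233542) ≈ 3.351648.
threshold ≈ 4.10*3.351648 = 13.7417568 ≈ 13.7418.

13.7418


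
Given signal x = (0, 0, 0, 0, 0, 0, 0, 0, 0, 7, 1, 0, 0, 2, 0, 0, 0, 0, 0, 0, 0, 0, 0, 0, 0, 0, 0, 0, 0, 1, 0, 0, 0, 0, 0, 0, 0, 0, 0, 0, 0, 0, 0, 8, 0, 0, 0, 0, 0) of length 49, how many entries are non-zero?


Non-zero positions: [9, 10, 13, 29, 43].
Sparsity = 5.

5


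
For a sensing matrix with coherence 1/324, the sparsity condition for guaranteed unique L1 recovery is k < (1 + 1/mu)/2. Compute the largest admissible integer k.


1/mu = 324.
1 + 1/mu = 325.
(1 + 1/mu)/2 = 162.5 is not an integer, so k_max = floor(162.5) = 162.

162


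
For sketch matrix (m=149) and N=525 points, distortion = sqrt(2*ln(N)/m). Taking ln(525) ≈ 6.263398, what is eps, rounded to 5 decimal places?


ln(525) ≈ 6.263398.
2*ln(N)/m ≈ 2*6.263398/149 ≈ 0.08407246.
eps = sqrt(0.08407246) ≈ 0.2899525 ≈ 0.28995.

0.28995


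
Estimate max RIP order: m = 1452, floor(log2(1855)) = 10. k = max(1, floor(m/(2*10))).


floor(log2(1855)) = 10.
2*10 = 20.
m/(2*floor(log2(n))) = 1452/20 ≈ 72.6.
floor = 72.
k = max(1, 72) = 72.

72


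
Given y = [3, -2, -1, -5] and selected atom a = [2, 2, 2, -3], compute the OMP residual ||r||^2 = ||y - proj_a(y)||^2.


a^T a = 21.
a^T y = 15.
coeff = 15/21 = 5/7.
||r||^2 = 198/7.

198/7


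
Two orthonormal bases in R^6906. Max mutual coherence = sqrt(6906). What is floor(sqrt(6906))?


83^2 = 6889 <= 6906 < 7056 = 84^2, so 83 <= sqrt(6906) < 84.
floor(sqrt(6906)) = 83.

83


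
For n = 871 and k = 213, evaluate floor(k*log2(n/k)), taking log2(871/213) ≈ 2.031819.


log2(n/k) = log2(871/213) ≈ 2.031819.
k*log2(n/k) ≈ 213*2.031819 = 432.777447.
floor(432.777447) = 432.

432


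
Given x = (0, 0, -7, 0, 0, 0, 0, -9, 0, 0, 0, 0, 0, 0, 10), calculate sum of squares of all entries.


Non-zero entries: [(2, -7), (7, -9), (14, 10)]
Squares: [49, 81, 100]
||x||_2^2 = sum = 230.

230


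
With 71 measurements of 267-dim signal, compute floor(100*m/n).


100*m/n = 100*71/267 ≈ 26.5918.
floor = 26.

26


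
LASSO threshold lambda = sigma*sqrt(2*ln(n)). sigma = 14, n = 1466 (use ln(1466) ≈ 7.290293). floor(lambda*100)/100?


ln(1466) ≈ 7.290293.
2*ln(n) ≈ 14.580586.
sqrt(2*ln(n)) ≈ sqrt(14.580586) ≈ 3.818453.
lambda ≈ 14*3.818453 = 53.458342.
floor(lambda*100)/100 = 53.45.

53.45


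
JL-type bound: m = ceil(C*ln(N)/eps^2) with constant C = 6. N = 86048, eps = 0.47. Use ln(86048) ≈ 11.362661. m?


ln(86048) ≈ 11.362661.
eps^2 = 0.47^2 = 0.2209.
C*ln(N)/eps^2 ≈ 6*11.362661/0.2209 ≈ 308.6282.
m = ceil(308.6282) = 309.

309


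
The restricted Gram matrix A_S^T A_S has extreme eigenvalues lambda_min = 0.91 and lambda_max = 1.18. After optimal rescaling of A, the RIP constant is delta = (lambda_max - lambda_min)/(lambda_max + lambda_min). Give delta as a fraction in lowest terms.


lambda_max - lambda_min = 1.18 - 0.91 = 0.27.
lambda_max + lambda_min = 1.18 + 0.91 = 2.09.
delta = 0.27/2.09 = 27/209.

27/209


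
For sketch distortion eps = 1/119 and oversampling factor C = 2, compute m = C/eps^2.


1/eps = 119.
(1/eps)^2 = 14161.
m = 2*14161 = 28322.

28322


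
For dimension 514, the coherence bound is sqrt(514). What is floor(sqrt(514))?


22^2 = 484 <= 514 < 529 = 23^2, so 22 <= sqrt(514) < 23.
floor(sqrt(514)) = 22.

22


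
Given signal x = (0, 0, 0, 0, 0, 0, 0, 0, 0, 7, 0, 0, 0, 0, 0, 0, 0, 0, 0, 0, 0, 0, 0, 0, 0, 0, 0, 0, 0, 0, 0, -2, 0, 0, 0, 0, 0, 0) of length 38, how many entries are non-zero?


Non-zero positions: [9, 31].
Sparsity = 2.

2


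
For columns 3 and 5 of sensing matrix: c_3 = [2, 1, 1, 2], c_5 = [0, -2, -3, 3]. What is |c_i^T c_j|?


Inner product: 2*0 + 1*-2 + 1*-3 + 2*3
Products: [0, -2, -3, 6]
Sum = 1.
|dot| = 1.

1


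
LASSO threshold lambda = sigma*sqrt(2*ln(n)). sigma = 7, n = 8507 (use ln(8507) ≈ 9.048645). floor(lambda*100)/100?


ln(8507) ≈ 9.048645.
2*ln(n) ≈ 18.09729.
sqrt(2*ln(n)) ≈ sqrt(18.09729) ≈ 4.254091.
lambda ≈ 7*4.254091 = 29.778637.
floor(lambda*100)/100 = 29.77.

29.77


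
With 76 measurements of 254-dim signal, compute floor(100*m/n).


100*m/n = 100*76/254 ≈ 29.9213.
floor = 29.

29


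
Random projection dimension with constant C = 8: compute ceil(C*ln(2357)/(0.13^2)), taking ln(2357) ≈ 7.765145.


ln(2357) ≈ 7.765145.
eps^2 = 0.13^2 = 0.0169.
C*ln(N)/eps^2 ≈ 8*7.765145/0.0169 ≈ 3675.8083.
m = ceil(3675.8083) = 3676.

3676


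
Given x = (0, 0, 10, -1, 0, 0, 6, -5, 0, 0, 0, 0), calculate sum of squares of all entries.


Non-zero entries: [(2, 10), (3, -1), (6, 6), (7, -5)]
Squares: [100, 1, 36, 25]
||x||_2^2 = sum = 162.

162


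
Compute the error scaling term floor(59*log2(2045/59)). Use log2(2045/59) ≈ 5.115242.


log2(n/k) = log2(2045/59) ≈ 5.115242.
k*log2(n/k) ≈ 59*5.115242 = 301.799278.
floor(301.799278) = 301.

301


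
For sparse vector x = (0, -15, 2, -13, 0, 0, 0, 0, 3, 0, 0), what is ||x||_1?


Non-zero entries: [(1, -15), (2, 2), (3, -13), (8, 3)]
Absolute values: [15, 2, 13, 3]
||x||_1 = sum = 33.

33


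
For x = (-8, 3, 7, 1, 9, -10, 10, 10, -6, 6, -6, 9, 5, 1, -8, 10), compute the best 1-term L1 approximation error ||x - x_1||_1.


Sorted |x_i| descending: [10, 10, 10, 10, 9, 9, 8, 8, 7, 6, 6, 6, 5, 3, 1, 1]
Keep top 1: [10]
Tail entries: [10, 10, 10, 9, 9, 8, 8, 7, 6, 6, 6, 5, 3, 1, 1]
L1 error = sum of tail = 99.

99


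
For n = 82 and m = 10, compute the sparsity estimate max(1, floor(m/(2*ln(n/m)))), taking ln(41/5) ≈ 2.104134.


n/m = 82/10 = 41/5.
ln(n/m) ≈ 2.104134.
2*ln(n/m) ≈ 4.208268.
m/(2*ln(n/m)) ≈ 10/4.208268 ≈ 2.3763.
floor = 2.
k_max = max(1, 2) = 2.

2


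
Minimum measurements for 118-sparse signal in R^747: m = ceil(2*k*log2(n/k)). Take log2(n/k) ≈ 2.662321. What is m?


log2(n/k) = log2(747/118) ≈ 2.662321.
2*k*log2(n/k) ≈ 2*118*2.662321 = 628.307756.
m = ceil(628.307756) = 629.

629


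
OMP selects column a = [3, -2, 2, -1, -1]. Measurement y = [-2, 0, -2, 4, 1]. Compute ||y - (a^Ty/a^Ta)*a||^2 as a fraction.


a^T a = 19.
a^T y = -15.
coeff = -15/19 = -15/19.
||r||^2 = 250/19.

250/19


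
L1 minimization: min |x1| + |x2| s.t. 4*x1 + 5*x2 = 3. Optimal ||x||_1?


Axis intercepts:
  x1 = 3/4, x2 = 0: L1 = 3/4
  x1 = 0, x2 = 3/5: L1 = 3/5
x* = (0, 3/5)
||x*||_1 = 3/5.

3/5


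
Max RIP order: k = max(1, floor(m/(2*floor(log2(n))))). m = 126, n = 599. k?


floor(log2(599)) = 9.
2*9 = 18.
m/(2*floor(log2(n))) = 126/18 ≈ 7.0.
floor = 7.
k = max(1, 7) = 7.

7


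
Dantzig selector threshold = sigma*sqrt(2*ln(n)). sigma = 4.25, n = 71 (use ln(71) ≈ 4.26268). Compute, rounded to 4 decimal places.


ln(71) ≈ 4.26268.
2*ln(n) ≈ 8.52536.
sqrt(2*ln(n)) ≈ sqrt(8.52536) ≈ 2.919822.
threshold ≈ 4.25*2.919822 = 12.4092435 ≈ 12.4092.

12.4092


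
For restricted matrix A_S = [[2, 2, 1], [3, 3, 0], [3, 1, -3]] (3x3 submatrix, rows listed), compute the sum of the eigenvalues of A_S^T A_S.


Sum of eigenvalues of A_S^T A_S = trace(A_S^T A_S) = sum of squared column norms of A_S.
A_S^T A_S diagonal: [22, 14, 10].
trace = 22 + 14 + 10 = 46.

46


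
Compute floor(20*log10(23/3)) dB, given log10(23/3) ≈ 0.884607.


||x||/||e|| = 23/3.
log10(23/3) ≈ 0.884607.
20*log10(||x||/||e||) ≈ 20*0.884607 = 17.69214.
floor(17.69214) = 17.

17


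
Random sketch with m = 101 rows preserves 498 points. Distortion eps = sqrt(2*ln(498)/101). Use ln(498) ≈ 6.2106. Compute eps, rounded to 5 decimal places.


ln(498) ≈ 6.2106.
2*ln(N)/m ≈ 2*6.2106/101 ≈ 0.12298218.
eps = sqrt(0.12298218) ≈ 0.3506882 ≈ 0.35069.

0.35069


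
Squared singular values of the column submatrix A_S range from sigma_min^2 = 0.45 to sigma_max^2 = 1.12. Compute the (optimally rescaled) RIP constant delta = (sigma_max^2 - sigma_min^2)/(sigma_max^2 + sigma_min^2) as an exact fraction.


lambda_max - lambda_min = 1.12 - 0.45 = 0.67.
lambda_max + lambda_min = 1.12 + 0.45 = 1.57.
delta = 0.67/1.57 = 67/157.

67/157


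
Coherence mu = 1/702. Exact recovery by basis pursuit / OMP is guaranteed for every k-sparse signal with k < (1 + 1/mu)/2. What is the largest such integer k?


1/mu = 702.
1 + 1/mu = 703.
(1 + 1/mu)/2 = 351.5 is not an integer, so k_max = floor(351.5) = 351.

351


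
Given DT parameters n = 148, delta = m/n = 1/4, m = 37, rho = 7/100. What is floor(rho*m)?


m = 1/4*148 = 37.
rho = 7/100.
rho*m = 7/100*37 = 2.59.
k = floor(2.59) = 2.

2


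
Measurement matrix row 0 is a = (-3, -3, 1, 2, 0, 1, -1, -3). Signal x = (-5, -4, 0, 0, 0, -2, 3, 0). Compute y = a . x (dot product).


Non-zero terms: ['-3*-5', '-3*-4', '1*-2', '-1*3']
Products: [15, 12, -2, -3]
y = sum = 22.

22
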